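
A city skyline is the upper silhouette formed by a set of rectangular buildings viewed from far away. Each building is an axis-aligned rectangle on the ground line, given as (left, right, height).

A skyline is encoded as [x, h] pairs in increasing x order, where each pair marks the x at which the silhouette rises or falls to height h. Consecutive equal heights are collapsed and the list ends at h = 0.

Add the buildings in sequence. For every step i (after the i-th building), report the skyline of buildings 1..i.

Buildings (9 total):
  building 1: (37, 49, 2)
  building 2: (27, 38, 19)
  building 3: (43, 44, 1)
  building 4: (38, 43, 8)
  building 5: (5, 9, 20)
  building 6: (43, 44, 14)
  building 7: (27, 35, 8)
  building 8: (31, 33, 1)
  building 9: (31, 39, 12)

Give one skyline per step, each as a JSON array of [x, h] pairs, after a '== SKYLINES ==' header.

== SKYLINES ==
[[37,2],[49,0]]
[[27,19],[38,2],[49,0]]
[[27,19],[38,2],[49,0]]
[[27,19],[38,8],[43,2],[49,0]]
[[5,20],[9,0],[27,19],[38,8],[43,2],[49,0]]
[[5,20],[9,0],[27,19],[38,8],[43,14],[44,2],[49,0]]
[[5,20],[9,0],[27,19],[38,8],[43,14],[44,2],[49,0]]
[[5,20],[9,0],[27,19],[38,8],[43,14],[44,2],[49,0]]
[[5,20],[9,0],[27,19],[38,12],[39,8],[43,14],[44,2],[49,0]]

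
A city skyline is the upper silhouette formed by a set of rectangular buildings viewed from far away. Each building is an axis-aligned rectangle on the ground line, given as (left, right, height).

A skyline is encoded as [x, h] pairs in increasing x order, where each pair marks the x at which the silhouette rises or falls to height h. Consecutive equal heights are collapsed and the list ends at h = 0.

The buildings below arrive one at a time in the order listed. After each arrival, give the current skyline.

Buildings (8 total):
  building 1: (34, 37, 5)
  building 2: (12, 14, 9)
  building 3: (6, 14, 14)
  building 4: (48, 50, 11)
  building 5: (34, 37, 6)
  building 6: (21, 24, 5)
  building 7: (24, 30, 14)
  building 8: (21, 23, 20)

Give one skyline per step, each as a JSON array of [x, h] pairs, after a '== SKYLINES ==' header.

== SKYLINES ==
[[34,5],[37,0]]
[[12,9],[14,0],[34,5],[37,0]]
[[6,14],[14,0],[34,5],[37,0]]
[[6,14],[14,0],[34,5],[37,0],[48,11],[50,0]]
[[6,14],[14,0],[34,6],[37,0],[48,11],[50,0]]
[[6,14],[14,0],[21,5],[24,0],[34,6],[37,0],[48,11],[50,0]]
[[6,14],[14,0],[21,5],[24,14],[30,0],[34,6],[37,0],[48,11],[50,0]]
[[6,14],[14,0],[21,20],[23,5],[24,14],[30,0],[34,6],[37,0],[48,11],[50,0]]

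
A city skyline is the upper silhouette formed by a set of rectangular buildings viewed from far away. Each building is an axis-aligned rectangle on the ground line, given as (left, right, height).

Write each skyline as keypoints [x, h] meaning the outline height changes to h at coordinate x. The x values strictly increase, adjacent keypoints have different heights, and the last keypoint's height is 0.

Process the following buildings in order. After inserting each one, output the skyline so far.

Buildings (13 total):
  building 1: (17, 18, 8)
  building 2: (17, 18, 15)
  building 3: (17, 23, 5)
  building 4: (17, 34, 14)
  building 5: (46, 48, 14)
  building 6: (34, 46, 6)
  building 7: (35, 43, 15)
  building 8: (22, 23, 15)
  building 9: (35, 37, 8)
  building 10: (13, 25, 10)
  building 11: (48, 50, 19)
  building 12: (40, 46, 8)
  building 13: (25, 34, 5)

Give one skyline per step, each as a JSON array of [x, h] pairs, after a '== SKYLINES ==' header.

== SKYLINES ==
[[17,8],[18,0]]
[[17,15],[18,0]]
[[17,15],[18,5],[23,0]]
[[17,15],[18,14],[34,0]]
[[17,15],[18,14],[34,0],[46,14],[48,0]]
[[17,15],[18,14],[34,6],[46,14],[48,0]]
[[17,15],[18,14],[34,6],[35,15],[43,6],[46,14],[48,0]]
[[17,15],[18,14],[22,15],[23,14],[34,6],[35,15],[43,6],[46,14],[48,0]]
[[17,15],[18,14],[22,15],[23,14],[34,6],[35,15],[43,6],[46,14],[48,0]]
[[13,10],[17,15],[18,14],[22,15],[23,14],[34,6],[35,15],[43,6],[46,14],[48,0]]
[[13,10],[17,15],[18,14],[22,15],[23,14],[34,6],[35,15],[43,6],[46,14],[48,19],[50,0]]
[[13,10],[17,15],[18,14],[22,15],[23,14],[34,6],[35,15],[43,8],[46,14],[48,19],[50,0]]
[[13,10],[17,15],[18,14],[22,15],[23,14],[34,6],[35,15],[43,8],[46,14],[48,19],[50,0]]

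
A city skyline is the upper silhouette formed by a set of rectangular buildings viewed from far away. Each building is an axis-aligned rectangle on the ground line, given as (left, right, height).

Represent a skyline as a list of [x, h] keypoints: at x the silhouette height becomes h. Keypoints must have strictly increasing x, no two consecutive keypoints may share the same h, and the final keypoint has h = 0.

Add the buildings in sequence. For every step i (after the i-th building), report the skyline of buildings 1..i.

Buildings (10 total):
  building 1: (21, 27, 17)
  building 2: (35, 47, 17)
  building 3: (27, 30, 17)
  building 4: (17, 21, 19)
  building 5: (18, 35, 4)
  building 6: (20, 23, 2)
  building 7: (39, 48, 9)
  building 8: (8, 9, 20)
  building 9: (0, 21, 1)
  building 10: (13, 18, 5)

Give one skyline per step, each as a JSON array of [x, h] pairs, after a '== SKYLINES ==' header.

== SKYLINES ==
[[21,17],[27,0]]
[[21,17],[27,0],[35,17],[47,0]]
[[21,17],[30,0],[35,17],[47,0]]
[[17,19],[21,17],[30,0],[35,17],[47,0]]
[[17,19],[21,17],[30,4],[35,17],[47,0]]
[[17,19],[21,17],[30,4],[35,17],[47,0]]
[[17,19],[21,17],[30,4],[35,17],[47,9],[48,0]]
[[8,20],[9,0],[17,19],[21,17],[30,4],[35,17],[47,9],[48,0]]
[[0,1],[8,20],[9,1],[17,19],[21,17],[30,4],[35,17],[47,9],[48,0]]
[[0,1],[8,20],[9,1],[13,5],[17,19],[21,17],[30,4],[35,17],[47,9],[48,0]]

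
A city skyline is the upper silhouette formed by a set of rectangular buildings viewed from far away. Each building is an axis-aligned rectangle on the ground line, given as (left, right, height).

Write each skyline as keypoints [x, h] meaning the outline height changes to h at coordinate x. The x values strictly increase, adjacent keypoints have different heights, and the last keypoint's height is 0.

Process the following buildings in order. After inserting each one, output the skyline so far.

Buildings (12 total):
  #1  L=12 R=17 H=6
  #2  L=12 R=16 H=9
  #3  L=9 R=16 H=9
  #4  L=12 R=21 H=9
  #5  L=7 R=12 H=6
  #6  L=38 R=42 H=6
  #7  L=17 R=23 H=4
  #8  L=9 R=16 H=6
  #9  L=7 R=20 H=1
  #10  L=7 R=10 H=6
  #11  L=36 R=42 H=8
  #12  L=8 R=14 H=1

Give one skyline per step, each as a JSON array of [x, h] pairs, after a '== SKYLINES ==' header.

== SKYLINES ==
[[12,6],[17,0]]
[[12,9],[16,6],[17,0]]
[[9,9],[16,6],[17,0]]
[[9,9],[21,0]]
[[7,6],[9,9],[21,0]]
[[7,6],[9,9],[21,0],[38,6],[42,0]]
[[7,6],[9,9],[21,4],[23,0],[38,6],[42,0]]
[[7,6],[9,9],[21,4],[23,0],[38,6],[42,0]]
[[7,6],[9,9],[21,4],[23,0],[38,6],[42,0]]
[[7,6],[9,9],[21,4],[23,0],[38,6],[42,0]]
[[7,6],[9,9],[21,4],[23,0],[36,8],[42,0]]
[[7,6],[9,9],[21,4],[23,0],[36,8],[42,0]]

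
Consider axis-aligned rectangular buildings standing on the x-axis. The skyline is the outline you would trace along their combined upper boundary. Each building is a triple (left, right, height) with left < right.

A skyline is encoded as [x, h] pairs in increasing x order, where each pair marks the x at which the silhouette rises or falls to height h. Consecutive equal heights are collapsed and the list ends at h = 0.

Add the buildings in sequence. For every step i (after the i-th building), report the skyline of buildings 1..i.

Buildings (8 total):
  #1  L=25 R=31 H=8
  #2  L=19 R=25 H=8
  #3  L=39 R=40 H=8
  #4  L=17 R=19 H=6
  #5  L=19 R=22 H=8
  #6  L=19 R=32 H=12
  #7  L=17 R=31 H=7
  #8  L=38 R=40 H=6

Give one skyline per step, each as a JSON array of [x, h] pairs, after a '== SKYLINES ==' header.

== SKYLINES ==
[[25,8],[31,0]]
[[19,8],[31,0]]
[[19,8],[31,0],[39,8],[40,0]]
[[17,6],[19,8],[31,0],[39,8],[40,0]]
[[17,6],[19,8],[31,0],[39,8],[40,0]]
[[17,6],[19,12],[32,0],[39,8],[40,0]]
[[17,7],[19,12],[32,0],[39,8],[40,0]]
[[17,7],[19,12],[32,0],[38,6],[39,8],[40,0]]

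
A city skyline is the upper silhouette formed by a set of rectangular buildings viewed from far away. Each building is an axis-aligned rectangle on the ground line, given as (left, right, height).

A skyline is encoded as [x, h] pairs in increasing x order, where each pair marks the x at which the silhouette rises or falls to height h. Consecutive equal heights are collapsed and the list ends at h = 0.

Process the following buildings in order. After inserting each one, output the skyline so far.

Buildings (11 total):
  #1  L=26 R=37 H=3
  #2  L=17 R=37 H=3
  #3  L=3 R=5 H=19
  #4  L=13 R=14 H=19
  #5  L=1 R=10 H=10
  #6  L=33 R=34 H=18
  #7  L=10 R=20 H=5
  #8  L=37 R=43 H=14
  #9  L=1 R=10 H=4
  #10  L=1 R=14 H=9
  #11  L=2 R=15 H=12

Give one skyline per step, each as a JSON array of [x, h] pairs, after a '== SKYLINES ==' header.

== SKYLINES ==
[[26,3],[37,0]]
[[17,3],[37,0]]
[[3,19],[5,0],[17,3],[37,0]]
[[3,19],[5,0],[13,19],[14,0],[17,3],[37,0]]
[[1,10],[3,19],[5,10],[10,0],[13,19],[14,0],[17,3],[37,0]]
[[1,10],[3,19],[5,10],[10,0],[13,19],[14,0],[17,3],[33,18],[34,3],[37,0]]
[[1,10],[3,19],[5,10],[10,5],[13,19],[14,5],[20,3],[33,18],[34,3],[37,0]]
[[1,10],[3,19],[5,10],[10,5],[13,19],[14,5],[20,3],[33,18],[34,3],[37,14],[43,0]]
[[1,10],[3,19],[5,10],[10,5],[13,19],[14,5],[20,3],[33,18],[34,3],[37,14],[43,0]]
[[1,10],[3,19],[5,10],[10,9],[13,19],[14,5],[20,3],[33,18],[34,3],[37,14],[43,0]]
[[1,10],[2,12],[3,19],[5,12],[13,19],[14,12],[15,5],[20,3],[33,18],[34,3],[37,14],[43,0]]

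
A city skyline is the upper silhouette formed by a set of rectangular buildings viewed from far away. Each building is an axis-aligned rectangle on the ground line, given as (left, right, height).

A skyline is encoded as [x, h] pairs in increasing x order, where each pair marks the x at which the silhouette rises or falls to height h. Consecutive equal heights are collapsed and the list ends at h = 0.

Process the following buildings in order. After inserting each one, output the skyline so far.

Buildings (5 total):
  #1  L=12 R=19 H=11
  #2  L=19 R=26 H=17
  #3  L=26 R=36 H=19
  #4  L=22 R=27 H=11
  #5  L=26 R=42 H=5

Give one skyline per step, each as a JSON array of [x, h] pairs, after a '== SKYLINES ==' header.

== SKYLINES ==
[[12,11],[19,0]]
[[12,11],[19,17],[26,0]]
[[12,11],[19,17],[26,19],[36,0]]
[[12,11],[19,17],[26,19],[36,0]]
[[12,11],[19,17],[26,19],[36,5],[42,0]]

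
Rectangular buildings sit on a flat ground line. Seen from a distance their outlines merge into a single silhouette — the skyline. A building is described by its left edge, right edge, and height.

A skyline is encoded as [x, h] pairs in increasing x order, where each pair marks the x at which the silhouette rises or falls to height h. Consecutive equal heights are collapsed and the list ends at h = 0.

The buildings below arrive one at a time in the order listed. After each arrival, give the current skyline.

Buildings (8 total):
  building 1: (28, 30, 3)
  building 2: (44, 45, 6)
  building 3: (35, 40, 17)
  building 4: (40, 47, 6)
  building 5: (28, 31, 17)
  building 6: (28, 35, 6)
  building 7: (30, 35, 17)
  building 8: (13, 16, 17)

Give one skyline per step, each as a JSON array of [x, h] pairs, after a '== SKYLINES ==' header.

== SKYLINES ==
[[28,3],[30,0]]
[[28,3],[30,0],[44,6],[45,0]]
[[28,3],[30,0],[35,17],[40,0],[44,6],[45,0]]
[[28,3],[30,0],[35,17],[40,6],[47,0]]
[[28,17],[31,0],[35,17],[40,6],[47,0]]
[[28,17],[31,6],[35,17],[40,6],[47,0]]
[[28,17],[40,6],[47,0]]
[[13,17],[16,0],[28,17],[40,6],[47,0]]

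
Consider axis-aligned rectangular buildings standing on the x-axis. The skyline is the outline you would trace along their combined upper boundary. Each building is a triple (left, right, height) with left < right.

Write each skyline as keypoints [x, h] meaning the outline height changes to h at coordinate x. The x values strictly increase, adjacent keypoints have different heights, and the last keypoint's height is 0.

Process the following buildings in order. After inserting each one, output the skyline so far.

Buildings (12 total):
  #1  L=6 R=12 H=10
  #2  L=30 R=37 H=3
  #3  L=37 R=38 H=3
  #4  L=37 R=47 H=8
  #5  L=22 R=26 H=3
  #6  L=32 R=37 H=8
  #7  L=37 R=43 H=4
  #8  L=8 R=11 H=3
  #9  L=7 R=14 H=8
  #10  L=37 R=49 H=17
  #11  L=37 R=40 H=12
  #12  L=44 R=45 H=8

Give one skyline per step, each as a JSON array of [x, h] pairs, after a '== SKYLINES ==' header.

== SKYLINES ==
[[6,10],[12,0]]
[[6,10],[12,0],[30,3],[37,0]]
[[6,10],[12,0],[30,3],[38,0]]
[[6,10],[12,0],[30,3],[37,8],[47,0]]
[[6,10],[12,0],[22,3],[26,0],[30,3],[37,8],[47,0]]
[[6,10],[12,0],[22,3],[26,0],[30,3],[32,8],[47,0]]
[[6,10],[12,0],[22,3],[26,0],[30,3],[32,8],[47,0]]
[[6,10],[12,0],[22,3],[26,0],[30,3],[32,8],[47,0]]
[[6,10],[12,8],[14,0],[22,3],[26,0],[30,3],[32,8],[47,0]]
[[6,10],[12,8],[14,0],[22,3],[26,0],[30,3],[32,8],[37,17],[49,0]]
[[6,10],[12,8],[14,0],[22,3],[26,0],[30,3],[32,8],[37,17],[49,0]]
[[6,10],[12,8],[14,0],[22,3],[26,0],[30,3],[32,8],[37,17],[49,0]]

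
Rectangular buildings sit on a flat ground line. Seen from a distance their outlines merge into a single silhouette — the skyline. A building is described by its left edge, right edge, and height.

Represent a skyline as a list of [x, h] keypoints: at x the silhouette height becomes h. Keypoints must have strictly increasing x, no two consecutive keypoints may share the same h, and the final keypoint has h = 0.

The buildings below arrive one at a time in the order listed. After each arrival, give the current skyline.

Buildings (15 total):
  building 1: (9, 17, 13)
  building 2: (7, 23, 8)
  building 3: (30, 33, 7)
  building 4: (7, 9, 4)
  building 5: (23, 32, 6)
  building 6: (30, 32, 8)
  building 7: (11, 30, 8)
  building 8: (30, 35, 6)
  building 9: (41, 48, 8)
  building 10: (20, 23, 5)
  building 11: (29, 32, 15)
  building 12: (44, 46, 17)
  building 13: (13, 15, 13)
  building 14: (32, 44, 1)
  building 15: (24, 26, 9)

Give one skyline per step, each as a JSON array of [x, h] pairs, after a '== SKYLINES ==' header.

== SKYLINES ==
[[9,13],[17,0]]
[[7,8],[9,13],[17,8],[23,0]]
[[7,8],[9,13],[17,8],[23,0],[30,7],[33,0]]
[[7,8],[9,13],[17,8],[23,0],[30,7],[33,0]]
[[7,8],[9,13],[17,8],[23,6],[30,7],[33,0]]
[[7,8],[9,13],[17,8],[23,6],[30,8],[32,7],[33,0]]
[[7,8],[9,13],[17,8],[32,7],[33,0]]
[[7,8],[9,13],[17,8],[32,7],[33,6],[35,0]]
[[7,8],[9,13],[17,8],[32,7],[33,6],[35,0],[41,8],[48,0]]
[[7,8],[9,13],[17,8],[32,7],[33,6],[35,0],[41,8],[48,0]]
[[7,8],[9,13],[17,8],[29,15],[32,7],[33,6],[35,0],[41,8],[48,0]]
[[7,8],[9,13],[17,8],[29,15],[32,7],[33,6],[35,0],[41,8],[44,17],[46,8],[48,0]]
[[7,8],[9,13],[17,8],[29,15],[32,7],[33,6],[35,0],[41,8],[44,17],[46,8],[48,0]]
[[7,8],[9,13],[17,8],[29,15],[32,7],[33,6],[35,1],[41,8],[44,17],[46,8],[48,0]]
[[7,8],[9,13],[17,8],[24,9],[26,8],[29,15],[32,7],[33,6],[35,1],[41,8],[44,17],[46,8],[48,0]]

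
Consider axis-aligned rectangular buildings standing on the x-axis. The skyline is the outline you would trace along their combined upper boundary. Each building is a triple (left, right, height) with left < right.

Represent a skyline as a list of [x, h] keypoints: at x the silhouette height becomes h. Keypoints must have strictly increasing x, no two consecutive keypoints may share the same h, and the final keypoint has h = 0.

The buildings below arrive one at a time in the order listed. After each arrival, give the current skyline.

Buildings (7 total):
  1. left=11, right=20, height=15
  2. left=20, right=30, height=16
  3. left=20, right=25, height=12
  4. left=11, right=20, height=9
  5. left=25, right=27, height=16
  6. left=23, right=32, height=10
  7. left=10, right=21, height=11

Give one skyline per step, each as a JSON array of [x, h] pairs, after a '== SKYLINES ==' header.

== SKYLINES ==
[[11,15],[20,0]]
[[11,15],[20,16],[30,0]]
[[11,15],[20,16],[30,0]]
[[11,15],[20,16],[30,0]]
[[11,15],[20,16],[30,0]]
[[11,15],[20,16],[30,10],[32,0]]
[[10,11],[11,15],[20,16],[30,10],[32,0]]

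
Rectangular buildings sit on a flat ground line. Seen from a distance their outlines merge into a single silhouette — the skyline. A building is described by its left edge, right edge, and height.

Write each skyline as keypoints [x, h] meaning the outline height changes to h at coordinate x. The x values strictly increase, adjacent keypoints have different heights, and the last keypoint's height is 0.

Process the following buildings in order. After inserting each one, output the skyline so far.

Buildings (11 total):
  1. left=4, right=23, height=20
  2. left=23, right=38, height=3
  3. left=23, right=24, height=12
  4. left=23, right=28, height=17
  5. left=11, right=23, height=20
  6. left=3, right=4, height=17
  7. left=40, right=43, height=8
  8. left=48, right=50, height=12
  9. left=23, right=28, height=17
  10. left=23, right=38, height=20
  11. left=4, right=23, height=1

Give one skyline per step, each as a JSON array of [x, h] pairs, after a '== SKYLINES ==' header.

== SKYLINES ==
[[4,20],[23,0]]
[[4,20],[23,3],[38,0]]
[[4,20],[23,12],[24,3],[38,0]]
[[4,20],[23,17],[28,3],[38,0]]
[[4,20],[23,17],[28,3],[38,0]]
[[3,17],[4,20],[23,17],[28,3],[38,0]]
[[3,17],[4,20],[23,17],[28,3],[38,0],[40,8],[43,0]]
[[3,17],[4,20],[23,17],[28,3],[38,0],[40,8],[43,0],[48,12],[50,0]]
[[3,17],[4,20],[23,17],[28,3],[38,0],[40,8],[43,0],[48,12],[50,0]]
[[3,17],[4,20],[38,0],[40,8],[43,0],[48,12],[50,0]]
[[3,17],[4,20],[38,0],[40,8],[43,0],[48,12],[50,0]]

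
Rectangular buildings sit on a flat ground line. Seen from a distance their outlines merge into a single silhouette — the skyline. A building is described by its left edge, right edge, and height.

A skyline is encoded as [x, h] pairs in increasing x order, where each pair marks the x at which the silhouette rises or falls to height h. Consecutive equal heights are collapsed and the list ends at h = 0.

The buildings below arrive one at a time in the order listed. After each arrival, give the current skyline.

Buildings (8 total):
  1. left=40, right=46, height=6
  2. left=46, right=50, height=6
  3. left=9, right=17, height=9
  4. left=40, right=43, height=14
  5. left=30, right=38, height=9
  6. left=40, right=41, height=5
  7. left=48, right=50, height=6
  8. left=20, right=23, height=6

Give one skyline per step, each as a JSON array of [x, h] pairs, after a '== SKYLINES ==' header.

== SKYLINES ==
[[40,6],[46,0]]
[[40,6],[50,0]]
[[9,9],[17,0],[40,6],[50,0]]
[[9,9],[17,0],[40,14],[43,6],[50,0]]
[[9,9],[17,0],[30,9],[38,0],[40,14],[43,6],[50,0]]
[[9,9],[17,0],[30,9],[38,0],[40,14],[43,6],[50,0]]
[[9,9],[17,0],[30,9],[38,0],[40,14],[43,6],[50,0]]
[[9,9],[17,0],[20,6],[23,0],[30,9],[38,0],[40,14],[43,6],[50,0]]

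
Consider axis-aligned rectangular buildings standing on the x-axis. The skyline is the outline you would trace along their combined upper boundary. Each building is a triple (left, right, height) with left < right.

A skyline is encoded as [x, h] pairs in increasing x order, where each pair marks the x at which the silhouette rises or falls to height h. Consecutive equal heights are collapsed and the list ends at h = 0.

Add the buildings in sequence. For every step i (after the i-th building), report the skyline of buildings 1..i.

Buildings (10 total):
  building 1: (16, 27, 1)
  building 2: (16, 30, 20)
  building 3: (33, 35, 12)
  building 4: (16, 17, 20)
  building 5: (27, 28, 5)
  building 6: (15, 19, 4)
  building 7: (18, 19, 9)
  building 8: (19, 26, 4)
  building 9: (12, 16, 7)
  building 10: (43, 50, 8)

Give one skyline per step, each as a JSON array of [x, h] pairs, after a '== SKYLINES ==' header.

== SKYLINES ==
[[16,1],[27,0]]
[[16,20],[30,0]]
[[16,20],[30,0],[33,12],[35,0]]
[[16,20],[30,0],[33,12],[35,0]]
[[16,20],[30,0],[33,12],[35,0]]
[[15,4],[16,20],[30,0],[33,12],[35,0]]
[[15,4],[16,20],[30,0],[33,12],[35,0]]
[[15,4],[16,20],[30,0],[33,12],[35,0]]
[[12,7],[16,20],[30,0],[33,12],[35,0]]
[[12,7],[16,20],[30,0],[33,12],[35,0],[43,8],[50,0]]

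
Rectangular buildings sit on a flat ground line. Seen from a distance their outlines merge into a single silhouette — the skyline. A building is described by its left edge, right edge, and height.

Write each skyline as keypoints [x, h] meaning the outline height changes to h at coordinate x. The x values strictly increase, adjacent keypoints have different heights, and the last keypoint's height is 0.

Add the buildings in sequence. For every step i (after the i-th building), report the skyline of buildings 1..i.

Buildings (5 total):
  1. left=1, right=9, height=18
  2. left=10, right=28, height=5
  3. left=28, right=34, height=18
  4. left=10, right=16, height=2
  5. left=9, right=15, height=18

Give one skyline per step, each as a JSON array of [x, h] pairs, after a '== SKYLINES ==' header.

== SKYLINES ==
[[1,18],[9,0]]
[[1,18],[9,0],[10,5],[28,0]]
[[1,18],[9,0],[10,5],[28,18],[34,0]]
[[1,18],[9,0],[10,5],[28,18],[34,0]]
[[1,18],[15,5],[28,18],[34,0]]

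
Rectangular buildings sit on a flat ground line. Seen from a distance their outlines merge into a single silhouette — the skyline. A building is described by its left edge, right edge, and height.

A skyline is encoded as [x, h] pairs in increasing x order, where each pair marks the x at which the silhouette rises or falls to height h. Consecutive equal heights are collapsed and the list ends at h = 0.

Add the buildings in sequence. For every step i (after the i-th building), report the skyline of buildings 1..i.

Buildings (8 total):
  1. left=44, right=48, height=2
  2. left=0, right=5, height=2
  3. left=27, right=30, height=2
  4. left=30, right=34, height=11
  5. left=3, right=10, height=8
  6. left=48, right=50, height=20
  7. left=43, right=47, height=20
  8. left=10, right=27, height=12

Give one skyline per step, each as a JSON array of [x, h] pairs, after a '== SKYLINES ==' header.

== SKYLINES ==
[[44,2],[48,0]]
[[0,2],[5,0],[44,2],[48,0]]
[[0,2],[5,0],[27,2],[30,0],[44,2],[48,0]]
[[0,2],[5,0],[27,2],[30,11],[34,0],[44,2],[48,0]]
[[0,2],[3,8],[10,0],[27,2],[30,11],[34,0],[44,2],[48,0]]
[[0,2],[3,8],[10,0],[27,2],[30,11],[34,0],[44,2],[48,20],[50,0]]
[[0,2],[3,8],[10,0],[27,2],[30,11],[34,0],[43,20],[47,2],[48,20],[50,0]]
[[0,2],[3,8],[10,12],[27,2],[30,11],[34,0],[43,20],[47,2],[48,20],[50,0]]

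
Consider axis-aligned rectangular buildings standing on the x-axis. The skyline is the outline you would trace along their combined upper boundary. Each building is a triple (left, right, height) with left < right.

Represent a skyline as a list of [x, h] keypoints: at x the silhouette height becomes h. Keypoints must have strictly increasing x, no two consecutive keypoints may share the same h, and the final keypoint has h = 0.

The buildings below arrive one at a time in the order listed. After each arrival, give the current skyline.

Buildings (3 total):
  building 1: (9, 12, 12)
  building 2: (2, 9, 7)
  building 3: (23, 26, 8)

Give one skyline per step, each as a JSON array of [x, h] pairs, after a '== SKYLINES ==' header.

== SKYLINES ==
[[9,12],[12,0]]
[[2,7],[9,12],[12,0]]
[[2,7],[9,12],[12,0],[23,8],[26,0]]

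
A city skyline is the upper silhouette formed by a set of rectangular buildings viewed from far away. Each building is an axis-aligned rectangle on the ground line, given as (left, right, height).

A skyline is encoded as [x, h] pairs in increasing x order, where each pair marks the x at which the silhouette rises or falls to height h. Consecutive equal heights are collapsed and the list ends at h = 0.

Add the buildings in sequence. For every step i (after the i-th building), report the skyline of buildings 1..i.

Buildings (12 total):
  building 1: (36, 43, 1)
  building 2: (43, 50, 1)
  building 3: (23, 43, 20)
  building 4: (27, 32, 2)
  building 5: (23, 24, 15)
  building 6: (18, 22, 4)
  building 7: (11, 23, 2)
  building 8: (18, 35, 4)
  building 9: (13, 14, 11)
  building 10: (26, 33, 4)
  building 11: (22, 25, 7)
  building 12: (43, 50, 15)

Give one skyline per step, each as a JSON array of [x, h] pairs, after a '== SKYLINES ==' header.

== SKYLINES ==
[[36,1],[43,0]]
[[36,1],[50,0]]
[[23,20],[43,1],[50,0]]
[[23,20],[43,1],[50,0]]
[[23,20],[43,1],[50,0]]
[[18,4],[22,0],[23,20],[43,1],[50,0]]
[[11,2],[18,4],[22,2],[23,20],[43,1],[50,0]]
[[11,2],[18,4],[23,20],[43,1],[50,0]]
[[11,2],[13,11],[14,2],[18,4],[23,20],[43,1],[50,0]]
[[11,2],[13,11],[14,2],[18,4],[23,20],[43,1],[50,0]]
[[11,2],[13,11],[14,2],[18,4],[22,7],[23,20],[43,1],[50,0]]
[[11,2],[13,11],[14,2],[18,4],[22,7],[23,20],[43,15],[50,0]]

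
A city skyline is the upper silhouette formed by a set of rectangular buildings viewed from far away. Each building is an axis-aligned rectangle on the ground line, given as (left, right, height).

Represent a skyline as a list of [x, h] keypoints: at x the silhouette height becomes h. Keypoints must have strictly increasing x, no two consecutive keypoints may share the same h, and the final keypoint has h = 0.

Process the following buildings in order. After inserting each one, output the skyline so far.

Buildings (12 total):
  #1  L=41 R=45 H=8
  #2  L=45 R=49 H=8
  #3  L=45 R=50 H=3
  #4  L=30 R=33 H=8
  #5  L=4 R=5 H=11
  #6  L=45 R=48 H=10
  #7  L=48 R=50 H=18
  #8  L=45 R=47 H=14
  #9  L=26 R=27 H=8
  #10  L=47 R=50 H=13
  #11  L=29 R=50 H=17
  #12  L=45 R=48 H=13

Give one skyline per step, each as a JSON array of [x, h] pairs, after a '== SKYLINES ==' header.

== SKYLINES ==
[[41,8],[45,0]]
[[41,8],[49,0]]
[[41,8],[49,3],[50,0]]
[[30,8],[33,0],[41,8],[49,3],[50,0]]
[[4,11],[5,0],[30,8],[33,0],[41,8],[49,3],[50,0]]
[[4,11],[5,0],[30,8],[33,0],[41,8],[45,10],[48,8],[49,3],[50,0]]
[[4,11],[5,0],[30,8],[33,0],[41,8],[45,10],[48,18],[50,0]]
[[4,11],[5,0],[30,8],[33,0],[41,8],[45,14],[47,10],[48,18],[50,0]]
[[4,11],[5,0],[26,8],[27,0],[30,8],[33,0],[41,8],[45,14],[47,10],[48,18],[50,0]]
[[4,11],[5,0],[26,8],[27,0],[30,8],[33,0],[41,8],[45,14],[47,13],[48,18],[50,0]]
[[4,11],[5,0],[26,8],[27,0],[29,17],[48,18],[50,0]]
[[4,11],[5,0],[26,8],[27,0],[29,17],[48,18],[50,0]]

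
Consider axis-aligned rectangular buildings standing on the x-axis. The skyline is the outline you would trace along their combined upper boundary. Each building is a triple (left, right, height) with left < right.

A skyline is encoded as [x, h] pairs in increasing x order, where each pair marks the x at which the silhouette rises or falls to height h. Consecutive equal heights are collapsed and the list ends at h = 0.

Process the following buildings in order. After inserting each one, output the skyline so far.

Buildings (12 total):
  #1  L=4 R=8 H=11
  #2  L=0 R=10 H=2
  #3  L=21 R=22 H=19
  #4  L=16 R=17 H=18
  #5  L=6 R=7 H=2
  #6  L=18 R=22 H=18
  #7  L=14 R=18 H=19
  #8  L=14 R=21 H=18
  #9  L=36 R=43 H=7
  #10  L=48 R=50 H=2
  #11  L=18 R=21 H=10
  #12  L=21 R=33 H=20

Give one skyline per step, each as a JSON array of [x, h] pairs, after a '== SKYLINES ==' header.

== SKYLINES ==
[[4,11],[8,0]]
[[0,2],[4,11],[8,2],[10,0]]
[[0,2],[4,11],[8,2],[10,0],[21,19],[22,0]]
[[0,2],[4,11],[8,2],[10,0],[16,18],[17,0],[21,19],[22,0]]
[[0,2],[4,11],[8,2],[10,0],[16,18],[17,0],[21,19],[22,0]]
[[0,2],[4,11],[8,2],[10,0],[16,18],[17,0],[18,18],[21,19],[22,0]]
[[0,2],[4,11],[8,2],[10,0],[14,19],[18,18],[21,19],[22,0]]
[[0,2],[4,11],[8,2],[10,0],[14,19],[18,18],[21,19],[22,0]]
[[0,2],[4,11],[8,2],[10,0],[14,19],[18,18],[21,19],[22,0],[36,7],[43,0]]
[[0,2],[4,11],[8,2],[10,0],[14,19],[18,18],[21,19],[22,0],[36,7],[43,0],[48,2],[50,0]]
[[0,2],[4,11],[8,2],[10,0],[14,19],[18,18],[21,19],[22,0],[36,7],[43,0],[48,2],[50,0]]
[[0,2],[4,11],[8,2],[10,0],[14,19],[18,18],[21,20],[33,0],[36,7],[43,0],[48,2],[50,0]]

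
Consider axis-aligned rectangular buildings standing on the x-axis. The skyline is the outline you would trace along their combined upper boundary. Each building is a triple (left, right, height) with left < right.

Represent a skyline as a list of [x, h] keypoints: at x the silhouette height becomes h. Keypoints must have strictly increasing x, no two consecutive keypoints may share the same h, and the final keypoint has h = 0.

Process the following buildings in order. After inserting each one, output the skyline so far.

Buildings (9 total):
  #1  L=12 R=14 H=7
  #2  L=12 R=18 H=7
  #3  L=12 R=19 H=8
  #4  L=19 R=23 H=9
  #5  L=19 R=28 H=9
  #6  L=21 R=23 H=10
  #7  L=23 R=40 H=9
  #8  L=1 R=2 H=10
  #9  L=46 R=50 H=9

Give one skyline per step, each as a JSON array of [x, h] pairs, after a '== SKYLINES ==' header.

== SKYLINES ==
[[12,7],[14,0]]
[[12,7],[18,0]]
[[12,8],[19,0]]
[[12,8],[19,9],[23,0]]
[[12,8],[19,9],[28,0]]
[[12,8],[19,9],[21,10],[23,9],[28,0]]
[[12,8],[19,9],[21,10],[23,9],[40,0]]
[[1,10],[2,0],[12,8],[19,9],[21,10],[23,9],[40,0]]
[[1,10],[2,0],[12,8],[19,9],[21,10],[23,9],[40,0],[46,9],[50,0]]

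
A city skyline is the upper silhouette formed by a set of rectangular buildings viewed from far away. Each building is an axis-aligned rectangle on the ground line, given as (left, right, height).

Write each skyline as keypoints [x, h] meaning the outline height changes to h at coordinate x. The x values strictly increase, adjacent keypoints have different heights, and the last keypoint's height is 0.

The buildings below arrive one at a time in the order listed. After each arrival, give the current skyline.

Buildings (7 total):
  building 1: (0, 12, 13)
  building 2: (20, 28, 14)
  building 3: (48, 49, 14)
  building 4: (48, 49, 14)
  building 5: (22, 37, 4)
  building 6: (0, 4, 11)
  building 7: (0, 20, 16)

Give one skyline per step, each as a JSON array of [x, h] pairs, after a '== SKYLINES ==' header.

== SKYLINES ==
[[0,13],[12,0]]
[[0,13],[12,0],[20,14],[28,0]]
[[0,13],[12,0],[20,14],[28,0],[48,14],[49,0]]
[[0,13],[12,0],[20,14],[28,0],[48,14],[49,0]]
[[0,13],[12,0],[20,14],[28,4],[37,0],[48,14],[49,0]]
[[0,13],[12,0],[20,14],[28,4],[37,0],[48,14],[49,0]]
[[0,16],[20,14],[28,4],[37,0],[48,14],[49,0]]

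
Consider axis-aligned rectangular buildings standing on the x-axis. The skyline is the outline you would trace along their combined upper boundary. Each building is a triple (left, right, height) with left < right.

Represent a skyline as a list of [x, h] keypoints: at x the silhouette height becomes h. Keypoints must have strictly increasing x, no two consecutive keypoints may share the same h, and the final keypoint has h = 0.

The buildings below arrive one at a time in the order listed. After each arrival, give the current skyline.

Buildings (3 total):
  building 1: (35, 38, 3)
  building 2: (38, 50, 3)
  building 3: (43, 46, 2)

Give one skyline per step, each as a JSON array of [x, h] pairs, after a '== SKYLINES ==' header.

== SKYLINES ==
[[35,3],[38,0]]
[[35,3],[50,0]]
[[35,3],[50,0]]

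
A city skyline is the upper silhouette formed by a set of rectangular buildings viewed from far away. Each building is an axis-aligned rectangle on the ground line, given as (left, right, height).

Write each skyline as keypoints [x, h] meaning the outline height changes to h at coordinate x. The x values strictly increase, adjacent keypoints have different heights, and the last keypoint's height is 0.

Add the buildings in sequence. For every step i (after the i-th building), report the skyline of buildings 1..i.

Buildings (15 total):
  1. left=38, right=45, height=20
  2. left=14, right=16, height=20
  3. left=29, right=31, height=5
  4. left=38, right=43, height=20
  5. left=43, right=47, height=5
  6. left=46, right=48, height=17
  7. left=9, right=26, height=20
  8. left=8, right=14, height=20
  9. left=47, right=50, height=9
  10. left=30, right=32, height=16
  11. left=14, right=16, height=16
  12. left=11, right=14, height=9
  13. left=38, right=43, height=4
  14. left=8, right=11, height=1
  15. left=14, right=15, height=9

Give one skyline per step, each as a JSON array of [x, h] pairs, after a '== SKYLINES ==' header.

== SKYLINES ==
[[38,20],[45,0]]
[[14,20],[16,0],[38,20],[45,0]]
[[14,20],[16,0],[29,5],[31,0],[38,20],[45,0]]
[[14,20],[16,0],[29,5],[31,0],[38,20],[45,0]]
[[14,20],[16,0],[29,5],[31,0],[38,20],[45,5],[47,0]]
[[14,20],[16,0],[29,5],[31,0],[38,20],[45,5],[46,17],[48,0]]
[[9,20],[26,0],[29,5],[31,0],[38,20],[45,5],[46,17],[48,0]]
[[8,20],[26,0],[29,5],[31,0],[38,20],[45,5],[46,17],[48,0]]
[[8,20],[26,0],[29,5],[31,0],[38,20],[45,5],[46,17],[48,9],[50,0]]
[[8,20],[26,0],[29,5],[30,16],[32,0],[38,20],[45,5],[46,17],[48,9],[50,0]]
[[8,20],[26,0],[29,5],[30,16],[32,0],[38,20],[45,5],[46,17],[48,9],[50,0]]
[[8,20],[26,0],[29,5],[30,16],[32,0],[38,20],[45,5],[46,17],[48,9],[50,0]]
[[8,20],[26,0],[29,5],[30,16],[32,0],[38,20],[45,5],[46,17],[48,9],[50,0]]
[[8,20],[26,0],[29,5],[30,16],[32,0],[38,20],[45,5],[46,17],[48,9],[50,0]]
[[8,20],[26,0],[29,5],[30,16],[32,0],[38,20],[45,5],[46,17],[48,9],[50,0]]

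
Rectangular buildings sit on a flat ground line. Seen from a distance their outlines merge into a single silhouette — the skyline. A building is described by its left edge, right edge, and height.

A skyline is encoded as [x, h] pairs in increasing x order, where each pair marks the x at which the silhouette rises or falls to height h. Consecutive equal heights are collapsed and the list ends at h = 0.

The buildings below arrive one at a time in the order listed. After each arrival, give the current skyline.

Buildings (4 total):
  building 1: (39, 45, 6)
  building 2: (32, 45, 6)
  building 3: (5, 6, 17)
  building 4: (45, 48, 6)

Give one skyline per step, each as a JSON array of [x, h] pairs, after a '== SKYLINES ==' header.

== SKYLINES ==
[[39,6],[45,0]]
[[32,6],[45,0]]
[[5,17],[6,0],[32,6],[45,0]]
[[5,17],[6,0],[32,6],[48,0]]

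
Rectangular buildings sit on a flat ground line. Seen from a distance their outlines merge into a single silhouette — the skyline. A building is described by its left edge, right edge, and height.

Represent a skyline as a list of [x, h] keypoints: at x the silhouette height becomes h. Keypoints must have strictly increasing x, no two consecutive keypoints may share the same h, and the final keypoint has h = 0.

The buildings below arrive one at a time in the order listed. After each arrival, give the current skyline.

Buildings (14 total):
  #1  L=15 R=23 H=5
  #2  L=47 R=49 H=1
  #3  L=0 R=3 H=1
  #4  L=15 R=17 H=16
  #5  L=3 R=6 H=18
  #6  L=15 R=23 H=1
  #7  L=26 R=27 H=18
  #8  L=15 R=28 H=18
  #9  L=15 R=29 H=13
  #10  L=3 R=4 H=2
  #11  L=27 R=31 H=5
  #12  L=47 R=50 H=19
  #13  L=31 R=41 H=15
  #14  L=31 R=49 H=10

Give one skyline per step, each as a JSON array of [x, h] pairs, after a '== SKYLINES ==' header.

== SKYLINES ==
[[15,5],[23,0]]
[[15,5],[23,0],[47,1],[49,0]]
[[0,1],[3,0],[15,5],[23,0],[47,1],[49,0]]
[[0,1],[3,0],[15,16],[17,5],[23,0],[47,1],[49,0]]
[[0,1],[3,18],[6,0],[15,16],[17,5],[23,0],[47,1],[49,0]]
[[0,1],[3,18],[6,0],[15,16],[17,5],[23,0],[47,1],[49,0]]
[[0,1],[3,18],[6,0],[15,16],[17,5],[23,0],[26,18],[27,0],[47,1],[49,0]]
[[0,1],[3,18],[6,0],[15,18],[28,0],[47,1],[49,0]]
[[0,1],[3,18],[6,0],[15,18],[28,13],[29,0],[47,1],[49,0]]
[[0,1],[3,18],[6,0],[15,18],[28,13],[29,0],[47,1],[49,0]]
[[0,1],[3,18],[6,0],[15,18],[28,13],[29,5],[31,0],[47,1],[49,0]]
[[0,1],[3,18],[6,0],[15,18],[28,13],[29,5],[31,0],[47,19],[50,0]]
[[0,1],[3,18],[6,0],[15,18],[28,13],[29,5],[31,15],[41,0],[47,19],[50,0]]
[[0,1],[3,18],[6,0],[15,18],[28,13],[29,5],[31,15],[41,10],[47,19],[50,0]]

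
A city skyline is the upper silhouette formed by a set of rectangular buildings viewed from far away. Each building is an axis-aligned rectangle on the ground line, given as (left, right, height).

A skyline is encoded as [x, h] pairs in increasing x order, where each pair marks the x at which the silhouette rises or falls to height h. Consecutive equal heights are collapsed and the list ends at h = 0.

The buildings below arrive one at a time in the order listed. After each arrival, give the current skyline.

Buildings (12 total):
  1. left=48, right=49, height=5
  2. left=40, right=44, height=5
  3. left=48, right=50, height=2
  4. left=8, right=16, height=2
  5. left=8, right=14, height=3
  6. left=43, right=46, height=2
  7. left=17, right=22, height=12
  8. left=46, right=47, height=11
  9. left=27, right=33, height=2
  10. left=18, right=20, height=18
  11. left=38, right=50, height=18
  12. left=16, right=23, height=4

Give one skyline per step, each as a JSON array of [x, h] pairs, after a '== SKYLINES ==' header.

== SKYLINES ==
[[48,5],[49,0]]
[[40,5],[44,0],[48,5],[49,0]]
[[40,5],[44,0],[48,5],[49,2],[50,0]]
[[8,2],[16,0],[40,5],[44,0],[48,5],[49,2],[50,0]]
[[8,3],[14,2],[16,0],[40,5],[44,0],[48,5],[49,2],[50,0]]
[[8,3],[14,2],[16,0],[40,5],[44,2],[46,0],[48,5],[49,2],[50,0]]
[[8,3],[14,2],[16,0],[17,12],[22,0],[40,5],[44,2],[46,0],[48,5],[49,2],[50,0]]
[[8,3],[14,2],[16,0],[17,12],[22,0],[40,5],[44,2],[46,11],[47,0],[48,5],[49,2],[50,0]]
[[8,3],[14,2],[16,0],[17,12],[22,0],[27,2],[33,0],[40,5],[44,2],[46,11],[47,0],[48,5],[49,2],[50,0]]
[[8,3],[14,2],[16,0],[17,12],[18,18],[20,12],[22,0],[27,2],[33,0],[40,5],[44,2],[46,11],[47,0],[48,5],[49,2],[50,0]]
[[8,3],[14,2],[16,0],[17,12],[18,18],[20,12],[22,0],[27,2],[33,0],[38,18],[50,0]]
[[8,3],[14,2],[16,4],[17,12],[18,18],[20,12],[22,4],[23,0],[27,2],[33,0],[38,18],[50,0]]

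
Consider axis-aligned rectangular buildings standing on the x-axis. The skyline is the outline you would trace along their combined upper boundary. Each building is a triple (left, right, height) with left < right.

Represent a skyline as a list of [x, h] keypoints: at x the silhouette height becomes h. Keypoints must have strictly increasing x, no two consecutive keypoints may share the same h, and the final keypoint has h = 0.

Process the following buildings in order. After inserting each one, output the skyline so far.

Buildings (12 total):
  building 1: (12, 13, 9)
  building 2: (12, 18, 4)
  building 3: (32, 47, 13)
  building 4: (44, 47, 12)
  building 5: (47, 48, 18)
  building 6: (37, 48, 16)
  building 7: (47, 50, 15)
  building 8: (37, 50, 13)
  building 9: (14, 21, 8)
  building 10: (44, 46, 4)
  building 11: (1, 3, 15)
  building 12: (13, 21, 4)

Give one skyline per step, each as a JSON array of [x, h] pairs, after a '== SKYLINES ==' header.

== SKYLINES ==
[[12,9],[13,0]]
[[12,9],[13,4],[18,0]]
[[12,9],[13,4],[18,0],[32,13],[47,0]]
[[12,9],[13,4],[18,0],[32,13],[47,0]]
[[12,9],[13,4],[18,0],[32,13],[47,18],[48,0]]
[[12,9],[13,4],[18,0],[32,13],[37,16],[47,18],[48,0]]
[[12,9],[13,4],[18,0],[32,13],[37,16],[47,18],[48,15],[50,0]]
[[12,9],[13,4],[18,0],[32,13],[37,16],[47,18],[48,15],[50,0]]
[[12,9],[13,4],[14,8],[21,0],[32,13],[37,16],[47,18],[48,15],[50,0]]
[[12,9],[13,4],[14,8],[21,0],[32,13],[37,16],[47,18],[48,15],[50,0]]
[[1,15],[3,0],[12,9],[13,4],[14,8],[21,0],[32,13],[37,16],[47,18],[48,15],[50,0]]
[[1,15],[3,0],[12,9],[13,4],[14,8],[21,0],[32,13],[37,16],[47,18],[48,15],[50,0]]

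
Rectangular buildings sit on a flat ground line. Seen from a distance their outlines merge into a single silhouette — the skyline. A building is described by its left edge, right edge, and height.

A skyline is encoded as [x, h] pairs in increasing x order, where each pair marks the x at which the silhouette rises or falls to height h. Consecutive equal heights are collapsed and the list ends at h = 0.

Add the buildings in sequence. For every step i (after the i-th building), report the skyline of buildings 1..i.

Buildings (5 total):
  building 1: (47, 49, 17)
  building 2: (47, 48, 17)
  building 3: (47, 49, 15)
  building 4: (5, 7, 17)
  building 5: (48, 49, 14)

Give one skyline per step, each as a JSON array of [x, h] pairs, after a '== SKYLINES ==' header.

== SKYLINES ==
[[47,17],[49,0]]
[[47,17],[49,0]]
[[47,17],[49,0]]
[[5,17],[7,0],[47,17],[49,0]]
[[5,17],[7,0],[47,17],[49,0]]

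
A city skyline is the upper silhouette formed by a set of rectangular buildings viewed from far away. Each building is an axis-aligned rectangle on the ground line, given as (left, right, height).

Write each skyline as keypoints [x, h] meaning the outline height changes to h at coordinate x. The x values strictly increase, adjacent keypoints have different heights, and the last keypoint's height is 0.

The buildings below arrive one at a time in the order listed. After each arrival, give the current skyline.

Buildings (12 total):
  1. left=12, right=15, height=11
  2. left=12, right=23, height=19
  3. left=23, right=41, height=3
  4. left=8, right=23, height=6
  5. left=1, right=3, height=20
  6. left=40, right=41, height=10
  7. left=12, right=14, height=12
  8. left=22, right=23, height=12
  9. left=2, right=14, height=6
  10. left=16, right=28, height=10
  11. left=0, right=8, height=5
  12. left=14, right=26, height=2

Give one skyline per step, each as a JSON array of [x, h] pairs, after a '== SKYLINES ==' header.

== SKYLINES ==
[[12,11],[15,0]]
[[12,19],[23,0]]
[[12,19],[23,3],[41,0]]
[[8,6],[12,19],[23,3],[41,0]]
[[1,20],[3,0],[8,6],[12,19],[23,3],[41,0]]
[[1,20],[3,0],[8,6],[12,19],[23,3],[40,10],[41,0]]
[[1,20],[3,0],[8,6],[12,19],[23,3],[40,10],[41,0]]
[[1,20],[3,0],[8,6],[12,19],[23,3],[40,10],[41,0]]
[[1,20],[3,6],[12,19],[23,3],[40,10],[41,0]]
[[1,20],[3,6],[12,19],[23,10],[28,3],[40,10],[41,0]]
[[0,5],[1,20],[3,6],[12,19],[23,10],[28,3],[40,10],[41,0]]
[[0,5],[1,20],[3,6],[12,19],[23,10],[28,3],[40,10],[41,0]]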